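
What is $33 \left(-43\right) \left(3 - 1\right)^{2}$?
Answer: $-5676$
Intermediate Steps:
$33 \left(-43\right) \left(3 - 1\right)^{2} = - 1419 \cdot 2^{2} = \left(-1419\right) 4 = -5676$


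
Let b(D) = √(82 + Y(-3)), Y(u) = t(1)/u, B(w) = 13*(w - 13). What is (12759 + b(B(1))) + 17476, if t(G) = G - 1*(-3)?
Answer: 30235 + 11*√6/3 ≈ 30244.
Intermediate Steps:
t(G) = 3 + G (t(G) = G + 3 = 3 + G)
B(w) = -169 + 13*w (B(w) = 13*(-13 + w) = -169 + 13*w)
Y(u) = 4/u (Y(u) = (3 + 1)/u = 4/u)
b(D) = 11*√6/3 (b(D) = √(82 + 4/(-3)) = √(82 + 4*(-⅓)) = √(82 - 4/3) = √(242/3) = 11*√6/3)
(12759 + b(B(1))) + 17476 = (12759 + 11*√6/3) + 17476 = 30235 + 11*√6/3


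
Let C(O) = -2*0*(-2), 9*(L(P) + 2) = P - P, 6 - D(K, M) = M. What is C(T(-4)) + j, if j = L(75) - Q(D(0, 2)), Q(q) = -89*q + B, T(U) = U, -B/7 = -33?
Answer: 123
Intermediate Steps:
B = 231 (B = -7*(-33) = 231)
D(K, M) = 6 - M
L(P) = -2 (L(P) = -2 + (P - P)/9 = -2 + (⅑)*0 = -2 + 0 = -2)
Q(q) = 231 - 89*q (Q(q) = -89*q + 231 = 231 - 89*q)
C(O) = 0 (C(O) = 0*(-2) = 0)
j = 123 (j = -2 - (231 - 89*(6 - 1*2)) = -2 - (231 - 89*(6 - 2)) = -2 - (231 - 89*4) = -2 - (231 - 356) = -2 - 1*(-125) = -2 + 125 = 123)
C(T(-4)) + j = 0 + 123 = 123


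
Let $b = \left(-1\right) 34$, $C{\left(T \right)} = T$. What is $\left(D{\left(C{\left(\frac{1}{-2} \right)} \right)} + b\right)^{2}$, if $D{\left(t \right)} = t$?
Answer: $\frac{4761}{4} \approx 1190.3$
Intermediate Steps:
$b = -34$
$\left(D{\left(C{\left(\frac{1}{-2} \right)} \right)} + b\right)^{2} = \left(\frac{1}{-2} - 34\right)^{2} = \left(- \frac{1}{2} - 34\right)^{2} = \left(- \frac{69}{2}\right)^{2} = \frac{4761}{4}$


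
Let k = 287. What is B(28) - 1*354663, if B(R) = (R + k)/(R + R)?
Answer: -2837259/8 ≈ -3.5466e+5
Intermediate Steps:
B(R) = (287 + R)/(2*R) (B(R) = (R + 287)/(R + R) = (287 + R)/((2*R)) = (287 + R)*(1/(2*R)) = (287 + R)/(2*R))
B(28) - 1*354663 = (½)*(287 + 28)/28 - 1*354663 = (½)*(1/28)*315 - 354663 = 45/8 - 354663 = -2837259/8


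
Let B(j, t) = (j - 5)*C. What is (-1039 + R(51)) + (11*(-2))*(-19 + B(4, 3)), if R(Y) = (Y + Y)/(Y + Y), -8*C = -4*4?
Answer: -576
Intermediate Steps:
C = 2 (C = -(-1)*4/2 = -1/8*(-16) = 2)
B(j, t) = -10 + 2*j (B(j, t) = (j - 5)*2 = (-5 + j)*2 = -10 + 2*j)
R(Y) = 1 (R(Y) = (2*Y)/((2*Y)) = (2*Y)*(1/(2*Y)) = 1)
(-1039 + R(51)) + (11*(-2))*(-19 + B(4, 3)) = (-1039 + 1) + (11*(-2))*(-19 + (-10 + 2*4)) = -1038 - 22*(-19 + (-10 + 8)) = -1038 - 22*(-19 - 2) = -1038 - 22*(-21) = -1038 + 462 = -576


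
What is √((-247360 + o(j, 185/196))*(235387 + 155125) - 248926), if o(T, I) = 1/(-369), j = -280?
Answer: I*√1461420526045726/123 ≈ 3.108e+5*I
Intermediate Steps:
o(T, I) = -1/369
√((-247360 + o(j, 185/196))*(235387 + 155125) - 248926) = √((-247360 - 1/369)*(235387 + 155125) - 248926) = √(-91275841/369*390512 - 248926) = √(-35644311220592/369 - 248926) = √(-35644403074286/369) = I*√1461420526045726/123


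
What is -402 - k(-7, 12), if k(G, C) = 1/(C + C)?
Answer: -9649/24 ≈ -402.04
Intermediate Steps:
k(G, C) = 1/(2*C)
-402 - k(-7, 12) = -402 - 1/(2*12) = -402 - 1*1/24 = -402 - 1/24 = -9649/24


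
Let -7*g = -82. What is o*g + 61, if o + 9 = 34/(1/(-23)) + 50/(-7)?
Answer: -455145/49 ≈ -9288.7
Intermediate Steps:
g = 82/7 (g = -⅐*(-82) = 82/7 ≈ 11.714)
o = -5587/7 (o = -9 + (34/(1/(-23)) + 50/(-7)) = -9 + (34/(-1/23) + 50*(-⅐)) = -9 + (34*(-23) - 50/7) = -9 + (-782 - 50/7) = -9 - 5524/7 = -5587/7 ≈ -798.14)
o*g + 61 = -5587/7*82/7 + 61 = -458134/49 + 61 = -455145/49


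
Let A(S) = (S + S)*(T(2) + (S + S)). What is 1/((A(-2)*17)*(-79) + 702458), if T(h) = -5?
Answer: 1/654110 ≈ 1.5288e-6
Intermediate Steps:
A(S) = 2*S*(-5 + 2*S) (A(S) = (S + S)*(-5 + (S + S)) = (2*S)*(-5 + 2*S) = 2*S*(-5 + 2*S))
1/((A(-2)*17)*(-79) + 702458) = 1/(((2*(-2)*(-5 + 2*(-2)))*17)*(-79) + 702458) = 1/(((2*(-2)*(-5 - 4))*17)*(-79) + 702458) = 1/(((2*(-2)*(-9))*17)*(-79) + 702458) = 1/((36*17)*(-79) + 702458) = 1/(612*(-79) + 702458) = 1/(-48348 + 702458) = 1/654110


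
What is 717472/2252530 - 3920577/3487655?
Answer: -18082635719/22445850049 ≈ -0.80561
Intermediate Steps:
717472/2252530 - 3920577/3487655 = 717472*(1/2252530) - 3920577*1/3487655 = 51248/160895 - 3920577/3487655 = -18082635719/22445850049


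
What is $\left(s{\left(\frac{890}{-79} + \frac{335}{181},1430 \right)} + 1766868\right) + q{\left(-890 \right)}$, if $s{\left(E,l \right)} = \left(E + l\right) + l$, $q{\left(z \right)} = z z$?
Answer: $\frac{36631443947}{14299} \approx 2.5618 \cdot 10^{6}$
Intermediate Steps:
$q{\left(z \right)} = z^{2}$
$s{\left(E,l \right)} = E + 2 l$
$\left(s{\left(\frac{890}{-79} + \frac{335}{181},1430 \right)} + 1766868\right) + q{\left(-890 \right)} = \left(\left(\left(\frac{890}{-79} + \frac{335}{181}\right) + 2 \cdot 1430\right) + 1766868\right) + \left(-890\right)^{2} = \left(\left(\left(890 \left(- \frac{1}{79}\right) + 335 \cdot \frac{1}{181}\right) + 2860\right) + 1766868\right) + 792100 = \left(\left(\left(- \frac{890}{79} + \frac{335}{181}\right) + 2860\right) + 1766868\right) + 792100 = \left(\left(- \frac{134625}{14299} + 2860\right) + 1766868\right) + 792100 = \left(\frac{40760515}{14299} + 1766868\right) + 792100 = \frac{25305206047}{14299} + 792100 = \frac{36631443947}{14299}$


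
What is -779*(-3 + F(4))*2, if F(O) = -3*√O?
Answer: 14022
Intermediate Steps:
-779*(-3 + F(4))*2 = -779*(-3 - 3*√4)*2 = -779*(-3 - 3*2)*2 = -779*(-3 - 6)*2 = -(-7011)*2 = -779*(-18) = 14022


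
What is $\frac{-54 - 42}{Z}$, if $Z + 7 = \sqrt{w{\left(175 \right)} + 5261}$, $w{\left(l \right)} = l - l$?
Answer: $- \frac{168}{1303} - \frac{24 \sqrt{5261}}{1303} \approx -1.4649$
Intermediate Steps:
$w{\left(l \right)} = 0$
$Z = -7 + \sqrt{5261}$ ($Z = -7 + \sqrt{0 + 5261} = -7 + \sqrt{5261} \approx 65.533$)
$\frac{-54 - 42}{Z} = \frac{-54 - 42}{-7 + \sqrt{5261}} = - \frac{96}{-7 + \sqrt{5261}}$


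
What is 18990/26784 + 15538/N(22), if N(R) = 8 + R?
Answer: 1286233/2480 ≈ 518.64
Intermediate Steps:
18990/26784 + 15538/N(22) = 18990/26784 + 15538/(8 + 22) = 18990*(1/26784) + 15538/30 = 1055/1488 + 15538*(1/30) = 1055/1488 + 7769/15 = 1286233/2480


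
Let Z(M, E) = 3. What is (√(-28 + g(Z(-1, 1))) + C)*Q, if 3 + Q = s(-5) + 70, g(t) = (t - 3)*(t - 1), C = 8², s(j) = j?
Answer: 3968 + 124*I*√7 ≈ 3968.0 + 328.07*I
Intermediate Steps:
C = 64
g(t) = (-1 + t)*(-3 + t) (g(t) = (-3 + t)*(-1 + t) = (-1 + t)*(-3 + t))
Q = 62 (Q = -3 + (-5 + 70) = -3 + 65 = 62)
(√(-28 + g(Z(-1, 1))) + C)*Q = (√(-28 + (3 + 3² - 4*3)) + 64)*62 = (√(-28 + (3 + 9 - 12)) + 64)*62 = (√(-28 + 0) + 64)*62 = (√(-28) + 64)*62 = (2*I*√7 + 64)*62 = (64 + 2*I*√7)*62 = 3968 + 124*I*√7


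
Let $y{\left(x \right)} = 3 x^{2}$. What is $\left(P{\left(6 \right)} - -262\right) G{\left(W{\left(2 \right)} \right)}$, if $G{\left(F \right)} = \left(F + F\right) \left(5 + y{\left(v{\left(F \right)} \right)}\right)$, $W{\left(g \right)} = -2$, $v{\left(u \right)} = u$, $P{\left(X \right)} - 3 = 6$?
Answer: $-18428$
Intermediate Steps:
$P{\left(X \right)} = 9$ ($P{\left(X \right)} = 3 + 6 = 9$)
$G{\left(F \right)} = 2 F \left(5 + 3 F^{2}\right)$ ($G{\left(F \right)} = \left(F + F\right) \left(5 + 3 F^{2}\right) = 2 F \left(5 + 3 F^{2}\right)$)
$\left(P{\left(6 \right)} - -262\right) G{\left(W{\left(2 \right)} \right)} = \left(9 - -262\right) \left(6 \left(-2\right)^{3} + 10 \left(-2\right)\right) = \left(9 + 262\right) \left(6 \left(-8\right) - 20\right) = 271 \left(-48 - 20\right) = 271 \left(-68\right) = -18428$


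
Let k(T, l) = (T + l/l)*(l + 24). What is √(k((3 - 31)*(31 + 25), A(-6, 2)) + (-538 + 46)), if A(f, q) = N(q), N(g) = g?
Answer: I*√41234 ≈ 203.06*I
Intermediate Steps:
A(f, q) = q
k(T, l) = (1 + T)*(24 + l) (k(T, l) = (T + 1)*(24 + l) = (1 + T)*(24 + l))
√(k((3 - 31)*(31 + 25), A(-6, 2)) + (-538 + 46)) = √((24 + 2 + 24*((3 - 31)*(31 + 25)) + ((3 - 31)*(31 + 25))*2) + (-538 + 46)) = √((24 + 2 + 24*(-28*56) - 28*56*2) - 492) = √((24 + 2 + 24*(-1568) - 1568*2) - 492) = √((24 + 2 - 37632 - 3136) - 492) = √(-40742 - 492) = √(-41234) = I*√41234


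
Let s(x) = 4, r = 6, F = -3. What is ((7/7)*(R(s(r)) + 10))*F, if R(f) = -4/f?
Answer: -27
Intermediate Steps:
((7/7)*(R(s(r)) + 10))*F = ((7/7)*(-4/4 + 10))*(-3) = ((7*(1/7))*(-4*1/4 + 10))*(-3) = (1*(-1 + 10))*(-3) = (1*9)*(-3) = 9*(-3) = -27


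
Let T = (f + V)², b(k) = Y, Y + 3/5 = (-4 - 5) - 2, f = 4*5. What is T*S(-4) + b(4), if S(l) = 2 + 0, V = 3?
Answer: 5232/5 ≈ 1046.4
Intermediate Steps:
f = 20
S(l) = 2
Y = -58/5 (Y = -⅗ + ((-4 - 5) - 2) = -⅗ + (-9 - 2) = -⅗ - 11 = -58/5 ≈ -11.600)
b(k) = -58/5
T = 529 (T = (20 + 3)² = 23² = 529)
T*S(-4) + b(4) = 529*2 - 58/5 = 1058 - 58/5 = 5232/5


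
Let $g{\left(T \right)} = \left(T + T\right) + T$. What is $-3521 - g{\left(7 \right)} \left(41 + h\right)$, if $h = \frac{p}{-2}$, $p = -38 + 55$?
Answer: $- \frac{8407}{2} \approx -4203.5$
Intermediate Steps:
$p = 17$
$g{\left(T \right)} = 3 T$ ($g{\left(T \right)} = 2 T + T = 3 T$)
$h = - \frac{17}{2}$ ($h = \frac{17}{-2} = 17 \left(- \frac{1}{2}\right) = - \frac{17}{2} \approx -8.5$)
$-3521 - g{\left(7 \right)} \left(41 + h\right) = -3521 - 3 \cdot 7 \left(41 - \frac{17}{2}\right) = -3521 - 21 \cdot \frac{65}{2} = -3521 - \frac{1365}{2} = - \frac{8407}{2}$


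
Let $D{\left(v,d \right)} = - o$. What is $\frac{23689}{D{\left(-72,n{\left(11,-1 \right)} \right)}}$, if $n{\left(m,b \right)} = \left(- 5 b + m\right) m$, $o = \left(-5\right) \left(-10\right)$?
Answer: $- \frac{23689}{50} \approx -473.78$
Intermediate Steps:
$o = 50$
$n{\left(m,b \right)} = m \left(m - 5 b\right)$ ($n{\left(m,b \right)} = \left(m - 5 b\right) m = m \left(m - 5 b\right)$)
$D{\left(v,d \right)} = -50$ ($D{\left(v,d \right)} = \left(-1\right) 50 = -50$)
$\frac{23689}{D{\left(-72,n{\left(11,-1 \right)} \right)}} = \frac{23689}{-50} = 23689 \left(- \frac{1}{50}\right) = - \frac{23689}{50}$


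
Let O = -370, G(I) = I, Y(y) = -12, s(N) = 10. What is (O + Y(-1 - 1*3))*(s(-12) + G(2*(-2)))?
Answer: -2292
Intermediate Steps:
(O + Y(-1 - 1*3))*(s(-12) + G(2*(-2))) = (-370 - 12)*(10 + 2*(-2)) = -382*(10 - 4) = -382*6 = -2292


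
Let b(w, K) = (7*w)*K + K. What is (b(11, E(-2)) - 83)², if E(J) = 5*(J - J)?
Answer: 6889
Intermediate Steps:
E(J) = 0 (E(J) = 5*0 = 0)
b(w, K) = K + 7*K*w (b(w, K) = 7*K*w + K = K + 7*K*w)
(b(11, E(-2)) - 83)² = (0*(1 + 7*11) - 83)² = (0*(1 + 77) - 83)² = (0*78 - 83)² = (0 - 83)² = (-83)² = 6889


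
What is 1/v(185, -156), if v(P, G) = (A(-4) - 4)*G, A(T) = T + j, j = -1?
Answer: 1/1404 ≈ 0.00071225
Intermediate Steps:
A(T) = -1 + T (A(T) = T - 1 = -1 + T)
v(P, G) = -9*G (v(P, G) = ((-1 - 4) - 4)*G = (-5 - 4)*G = -9*G)
1/v(185, -156) = 1/(-9*(-156)) = 1/1404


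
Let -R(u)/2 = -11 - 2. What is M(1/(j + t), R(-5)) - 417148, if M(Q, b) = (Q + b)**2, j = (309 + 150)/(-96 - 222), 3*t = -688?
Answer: -2242974376965276/5385651769 ≈ -4.1647e+5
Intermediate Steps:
t = -688/3 (t = (1/3)*(-688) = -688/3 ≈ -229.33)
R(u) = 26 (R(u) = -2*(-11 - 2) = -2*(-13) = 26)
j = -153/106 (j = 459/(-318) = 459*(-1/318) = -153/106 ≈ -1.4434)
M(1/(j + t), R(-5)) - 417148 = (1/(-153/106 - 688/3) + 26)**2 - 417148 = (1/(-73387/318) + 26)**2 - 417148 = (-318/73387 + 26)**2 - 417148 = (1907744/73387)**2 - 417148 = 3639487169536/5385651769 - 417148 = -2242974376965276/5385651769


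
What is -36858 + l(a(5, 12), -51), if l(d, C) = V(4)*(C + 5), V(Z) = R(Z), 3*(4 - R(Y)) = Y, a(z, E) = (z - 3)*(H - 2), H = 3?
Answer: -110942/3 ≈ -36981.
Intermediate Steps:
a(z, E) = -3 + z (a(z, E) = (z - 3)*(3 - 2) = (-3 + z)*1 = -3 + z)
R(Y) = 4 - Y/3
V(Z) = 4 - Z/3
l(d, C) = 40/3 + 8*C/3 (l(d, C) = (4 - ⅓*4)*(C + 5) = (4 - 4/3)*(5 + C) = 8*(5 + C)/3 = 40/3 + 8*C/3)
-36858 + l(a(5, 12), -51) = -36858 + (40/3 + (8/3)*(-51)) = -36858 + (40/3 - 136) = -36858 - 368/3 = -110942/3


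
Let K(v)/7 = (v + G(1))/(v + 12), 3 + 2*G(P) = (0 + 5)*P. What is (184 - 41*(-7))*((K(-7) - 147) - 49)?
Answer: -481362/5 ≈ -96272.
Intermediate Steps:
G(P) = -3/2 + 5*P/2 (G(P) = -3/2 + ((0 + 5)*P)/2 = -3/2 + (5*P)/2 = -3/2 + 5*P/2)
K(v) = 7*(1 + v)/(12 + v) (K(v) = 7*((v + (-3/2 + (5/2)*1))/(v + 12)) = 7*((v + (-3/2 + 5/2))/(12 + v)) = 7*((v + 1)/(12 + v)) = 7*((1 + v)/(12 + v)) = 7*(1 + v)/(12 + v))
(184 - 41*(-7))*((K(-7) - 147) - 49) = (184 - 41*(-7))*((7*(1 - 7)/(12 - 7) - 147) - 49) = (184 + 287)*((7*(-6)/5 - 147) - 49) = 471*((7*(⅕)*(-6) - 147) - 49) = 471*((-42/5 - 147) - 49) = 471*(-777/5 - 49) = 471*(-1022/5) = -481362/5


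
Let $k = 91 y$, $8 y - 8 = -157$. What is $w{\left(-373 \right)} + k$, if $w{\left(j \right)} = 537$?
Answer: $- \frac{9263}{8} \approx -1157.9$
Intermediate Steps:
$y = - \frac{149}{8}$ ($y = 1 + \frac{1}{8} \left(-157\right) = 1 - \frac{157}{8} = - \frac{149}{8} \approx -18.625$)
$k = - \frac{13559}{8}$ ($k = 91 \left(- \frac{149}{8}\right) = - \frac{13559}{8} \approx -1694.9$)
$w{\left(-373 \right)} + k = 537 - \frac{13559}{8} = - \frac{9263}{8}$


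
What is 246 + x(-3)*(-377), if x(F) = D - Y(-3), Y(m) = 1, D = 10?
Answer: -3147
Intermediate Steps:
x(F) = 9 (x(F) = 10 - 1*1 = 10 - 1 = 9)
246 + x(-3)*(-377) = 246 + 9*(-377) = 246 - 3393 = -3147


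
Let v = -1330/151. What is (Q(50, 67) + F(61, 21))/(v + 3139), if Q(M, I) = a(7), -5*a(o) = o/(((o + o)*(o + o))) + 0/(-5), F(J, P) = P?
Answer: 443789/66172260 ≈ 0.0067066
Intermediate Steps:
v = -1330/151 (v = -1330*1/151 = -1330/151 ≈ -8.8080)
a(o) = -1/(20*o) (a(o) = -(o/(((o + o)*(o + o))) + 0/(-5))/5 = -(o/(((2*o)*(2*o))) + 0*(-⅕))/5 = -(o/((4*o²)) + 0)/5 = -(o*(1/(4*o²)) + 0)/5 = -(1/(4*o) + 0)/5 = -1/(20*o))
Q(M, I) = -1/140 (Q(M, I) = -1/20/7 = -1/20*⅐ = -1/140)
(Q(50, 67) + F(61, 21))/(v + 3139) = (-1/140 + 21)/(-1330/151 + 3139) = 2939/(140*(472659/151)) = (2939/140)*(151/472659) = 443789/66172260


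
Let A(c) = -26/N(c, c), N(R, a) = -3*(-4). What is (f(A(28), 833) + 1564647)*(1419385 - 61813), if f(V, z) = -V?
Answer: 2124123898490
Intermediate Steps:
N(R, a) = 12
A(c) = -13/6 (A(c) = -26/12 = -26*1/12 = -13/6)
(f(A(28), 833) + 1564647)*(1419385 - 61813) = (-1*(-13/6) + 1564647)*(1419385 - 61813) = (13/6 + 1564647)*1357572 = (9387895/6)*1357572 = 2124123898490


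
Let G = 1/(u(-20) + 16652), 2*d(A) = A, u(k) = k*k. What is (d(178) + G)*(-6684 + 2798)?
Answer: -101681143/294 ≈ -3.4585e+5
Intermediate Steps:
u(k) = k²
d(A) = A/2
G = 1/17052 (G = 1/((-20)² + 16652) = 1/(400 + 16652) = 1/17052 ≈ 5.8644e-5)
(d(178) + G)*(-6684 + 2798) = ((½)*178 + 1/17052)*(-6684 + 2798) = (89 + 1/17052)*(-3886) = (1517629/17052)*(-3886) = -101681143/294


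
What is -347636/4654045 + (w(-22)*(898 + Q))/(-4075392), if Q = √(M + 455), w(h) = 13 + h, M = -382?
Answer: -229856496937/3161176293440 + 3*√73/1358464 ≈ -0.072693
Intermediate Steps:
Q = √73 (Q = √(-382 + 455) = √73 ≈ 8.5440)
-347636/4654045 + (w(-22)*(898 + Q))/(-4075392) = -347636/4654045 + ((13 - 22)*(898 + √73))/(-4075392) = -347636*1/4654045 - 9*(898 + √73)*(-1/4075392) = -347636/4654045 + (-8082 - 9*√73)*(-1/4075392) = -347636/4654045 + (1347/679232 + 3*√73/1358464) = -229856496937/3161176293440 + 3*√73/1358464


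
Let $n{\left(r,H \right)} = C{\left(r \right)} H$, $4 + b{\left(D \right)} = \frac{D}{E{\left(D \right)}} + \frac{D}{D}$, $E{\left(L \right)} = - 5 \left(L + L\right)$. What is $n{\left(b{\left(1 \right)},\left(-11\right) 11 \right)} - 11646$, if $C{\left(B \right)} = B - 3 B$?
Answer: $- \frac{61981}{5} \approx -12396.0$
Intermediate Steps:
$E{\left(L \right)} = - 10 L$ ($E{\left(L \right)} = - 5 \cdot 2 L = - 10 L$)
$C{\left(B \right)} = - 2 B$
$b{\left(D \right)} = - \frac{31}{10}$ ($b{\left(D \right)} = -4 + \left(\frac{D}{\left(-10\right) D} + \frac{D}{D}\right) = -4 + \left(D \left(- \frac{1}{10 D}\right) + 1\right) = -4 + \left(- \frac{1}{10} + 1\right) = -4 + \frac{9}{10} = - \frac{31}{10}$)
$n{\left(r,H \right)} = - 2 H r$ ($n{\left(r,H \right)} = - 2 r H = - 2 H r$)
$n{\left(b{\left(1 \right)},\left(-11\right) 11 \right)} - 11646 = \left(-2\right) \left(\left(-11\right) 11\right) \left(- \frac{31}{10}\right) - 11646 = \left(-2\right) \left(-121\right) \left(- \frac{31}{10}\right) - 11646 = - \frac{3751}{5} - 11646 = - \frac{61981}{5}$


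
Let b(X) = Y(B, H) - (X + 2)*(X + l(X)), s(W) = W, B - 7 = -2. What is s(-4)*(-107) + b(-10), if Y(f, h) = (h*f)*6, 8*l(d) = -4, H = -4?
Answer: 224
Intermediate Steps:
B = 5 (B = 7 - 2 = 5)
l(d) = -1/2 (l(d) = (1/8)*(-4) = -1/2)
Y(f, h) = 6*f*h (Y(f, h) = (f*h)*6 = 6*f*h)
b(X) = -120 - (2 + X)*(-1/2 + X) (b(X) = 6*5*(-4) - (X + 2)*(X - 1/2) = -120 - (2 + X)*(-1/2 + X))
s(-4)*(-107) + b(-10) = -4*(-107) + (-119 - 1*(-10)**2 - 3/2*(-10)) = 428 + (-119 - 1*100 + 15) = 428 + (-119 - 100 + 15) = 428 - 204 = 224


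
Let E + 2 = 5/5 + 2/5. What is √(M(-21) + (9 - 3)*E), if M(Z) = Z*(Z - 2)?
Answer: √11985/5 ≈ 21.895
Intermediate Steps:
M(Z) = Z*(-2 + Z)
E = -⅗ (E = -2 + (5/5 + 2/5) = -2 + (5*(⅕) + 2*(⅕)) = -2 + (1 + ⅖) = -2 + 7/5 = -⅗ ≈ -0.60000)
√(M(-21) + (9 - 3)*E) = √(-21*(-2 - 21) + (9 - 3)*(-⅗)) = √(-21*(-23) + 6*(-⅗)) = √(483 - 18/5) = √(2397/5) = √11985/5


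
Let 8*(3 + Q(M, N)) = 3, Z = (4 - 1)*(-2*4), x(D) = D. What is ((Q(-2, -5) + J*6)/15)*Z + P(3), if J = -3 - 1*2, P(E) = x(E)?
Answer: 276/5 ≈ 55.200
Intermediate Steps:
P(E) = E
J = -5 (J = -3 - 2 = -5)
Z = -24 (Z = 3*(-8) = -24)
Q(M, N) = -21/8 (Q(M, N) = -3 + (⅛)*3 = -3 + 3/8 = -21/8)
((Q(-2, -5) + J*6)/15)*Z + P(3) = ((-21/8 - 5*6)/15)*(-24) + 3 = ((-21/8 - 30)*(1/15))*(-24) + 3 = -261/8*1/15*(-24) + 3 = -87/40*(-24) + 3 = 261/5 + 3 = 276/5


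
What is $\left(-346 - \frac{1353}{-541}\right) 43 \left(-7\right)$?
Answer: $\frac{55935733}{541} \approx 1.0339 \cdot 10^{5}$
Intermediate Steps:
$\left(-346 - \frac{1353}{-541}\right) 43 \left(-7\right) = \left(-346 - - \frac{1353}{541}\right) \left(-301\right) = \left(-346 + \frac{1353}{541}\right) \left(-301\right) = \left(- \frac{185833}{541}\right) \left(-301\right) = \frac{55935733}{541}$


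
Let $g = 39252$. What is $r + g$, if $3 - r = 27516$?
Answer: $11739$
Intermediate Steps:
$r = -27513$ ($r = 3 - 27516 = -27513$)
$r + g = -27513 + 39252 = 11739$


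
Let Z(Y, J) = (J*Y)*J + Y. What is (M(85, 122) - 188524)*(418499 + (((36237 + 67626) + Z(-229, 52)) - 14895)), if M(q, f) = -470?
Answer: 21163170132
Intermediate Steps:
Z(Y, J) = Y + Y*J**2 (Z(Y, J) = Y*J**2 + Y = Y + Y*J**2)
(M(85, 122) - 188524)*(418499 + (((36237 + 67626) + Z(-229, 52)) - 14895)) = (-470 - 188524)*(418499 + (((36237 + 67626) - 229*(1 + 52**2)) - 14895)) = -188994*(418499 + ((103863 - 229*(1 + 2704)) - 14895)) = -188994*(418499 + ((103863 - 229*2705) - 14895)) = -188994*(418499 + ((103863 - 619445) - 14895)) = -188994*(418499 + (-515582 - 14895)) = -188994*(418499 - 530477) = -188994*(-111978) = 21163170132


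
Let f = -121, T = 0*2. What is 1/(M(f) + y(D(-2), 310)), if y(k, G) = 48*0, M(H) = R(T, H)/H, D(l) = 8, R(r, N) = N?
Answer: 1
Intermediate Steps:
T = 0
M(H) = 1 (M(H) = H/H = 1)
y(k, G) = 0
1/(M(f) + y(D(-2), 310)) = 1/(1 + 0) = 1/1 = 1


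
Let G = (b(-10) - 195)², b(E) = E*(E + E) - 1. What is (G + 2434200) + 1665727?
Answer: 4099943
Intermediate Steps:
b(E) = -1 + 2*E² (b(E) = E*(2*E) - 1 = 2*E² - 1 = -1 + 2*E²)
G = 16 (G = ((-1 + 2*(-10)²) - 195)² = ((-1 + 2*100) - 195)² = ((-1 + 200) - 195)² = (199 - 195)² = 4² = 16)
(G + 2434200) + 1665727 = (16 + 2434200) + 1665727 = 2434216 + 1665727 = 4099943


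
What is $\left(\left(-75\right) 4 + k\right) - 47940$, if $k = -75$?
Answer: $-48315$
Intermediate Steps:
$\left(\left(-75\right) 4 + k\right) - 47940 = \left(\left(-75\right) 4 - 75\right) - 47940 = \left(-300 - 75\right) - 47940 = -375 - 47940 = -48315$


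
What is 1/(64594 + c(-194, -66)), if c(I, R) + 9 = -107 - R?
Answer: 1/64544 ≈ 1.5493e-5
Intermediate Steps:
c(I, R) = -116 - R (c(I, R) = -9 + (-107 - R) = -116 - R)
1/(64594 + c(-194, -66)) = 1/(64594 + (-116 - 1*(-66))) = 1/(64594 + (-116 + 66)) = 1/(64594 - 50) = 1/64544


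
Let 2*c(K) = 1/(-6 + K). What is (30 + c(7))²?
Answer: 3721/4 ≈ 930.25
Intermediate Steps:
c(K) = 1/(2*(-6 + K))
(30 + c(7))² = (30 + 1/(2*(-6 + 7)))² = (30 + (½)/1)² = (30 + (½)*1)² = (30 + ½)² = (61/2)² = 3721/4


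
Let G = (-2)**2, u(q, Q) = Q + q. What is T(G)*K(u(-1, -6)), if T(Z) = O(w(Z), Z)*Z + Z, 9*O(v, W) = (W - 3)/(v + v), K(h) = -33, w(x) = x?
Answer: -803/6 ≈ -133.83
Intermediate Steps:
O(v, W) = (-3 + W)/(18*v) (O(v, W) = ((W - 3)/(v + v))/9 = ((-3 + W)/((2*v)))/9 = ((-3 + W)*(1/(2*v)))/9 = ((-3 + W)/(2*v))/9 = (-3 + W)/(18*v))
G = 4
T(Z) = -1/6 + 19*Z/18 (T(Z) = ((-3 + Z)/(18*Z))*Z + Z = (-1/6 + Z/18) + Z = -1/6 + 19*Z/18)
T(G)*K(u(-1, -6)) = (-1/6 + (19/18)*4)*(-33) = (-1/6 + 38/9)*(-33) = (73/18)*(-33) = -803/6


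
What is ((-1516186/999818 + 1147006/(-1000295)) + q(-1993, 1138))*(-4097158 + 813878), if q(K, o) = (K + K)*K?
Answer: -2608563528115498575077456/100011294631 ≈ -2.6083e+13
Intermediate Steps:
q(K, o) = 2*K² (q(K, o) = (2*K)*K = 2*K²)
((-1516186/999818 + 1147006/(-1000295)) + q(-1993, 1138))*(-4097158 + 813878) = ((-1516186/999818 + 1147006/(-1000295)) + 2*(-1993)²)*(-4097158 + 813878) = ((-1516186*1/999818 + 1147006*(-1/1000295)) + 2*3972049)*(-3283280) = ((-758093/499909 - 1147006/1000295) + 7944098)*(-3283280) = (-1331715259889/500056473155 + 7944098)*(-3283280) = (3972496296562429301/500056473155)*(-3283280) = -2608563528115498575077456/100011294631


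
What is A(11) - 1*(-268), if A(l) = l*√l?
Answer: 268 + 11*√11 ≈ 304.48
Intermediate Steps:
A(l) = l^(3/2)
A(11) - 1*(-268) = 11^(3/2) - 1*(-268) = 11*√11 + 268 = 268 + 11*√11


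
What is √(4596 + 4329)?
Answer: 5*√357 ≈ 94.472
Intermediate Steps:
√(4596 + 4329) = √8925 = 5*√357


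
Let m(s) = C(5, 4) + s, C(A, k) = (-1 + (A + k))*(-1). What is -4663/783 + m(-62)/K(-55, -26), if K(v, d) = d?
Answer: -33214/10179 ≈ -3.2630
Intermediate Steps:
C(A, k) = 1 - A - k (C(A, k) = (-1 + A + k)*(-1) = 1 - A - k)
m(s) = -8 + s (m(s) = (1 - 1*5 - 1*4) + s = (1 - 5 - 4) + s = -8 + s)
-4663/783 + m(-62)/K(-55, -26) = -4663/783 + (-8 - 62)/(-26) = -4663*1/783 - 70*(-1/26) = -4663/783 + 35/13 = -33214/10179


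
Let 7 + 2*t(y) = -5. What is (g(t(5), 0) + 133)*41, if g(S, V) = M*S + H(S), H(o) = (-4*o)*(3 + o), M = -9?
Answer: 4715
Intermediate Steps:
t(y) = -6 (t(y) = -7/2 + (1/2)*(-5) = -7/2 - 5/2 = -6)
H(o) = -4*o*(3 + o)
g(S, V) = -9*S - 4*S*(3 + S)
(g(t(5), 0) + 133)*41 = (-6*(-21 - 4*(-6)) + 133)*41 = (-6*(-21 + 24) + 133)*41 = (-6*3 + 133)*41 = (-18 + 133)*41 = 115*41 = 4715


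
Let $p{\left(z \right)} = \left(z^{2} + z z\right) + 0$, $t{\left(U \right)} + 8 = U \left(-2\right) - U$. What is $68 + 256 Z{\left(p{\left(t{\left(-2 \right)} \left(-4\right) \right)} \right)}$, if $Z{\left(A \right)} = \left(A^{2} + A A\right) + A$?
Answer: $8421444$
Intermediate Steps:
$t{\left(U \right)} = -8 - 3 U$ ($t{\left(U \right)} = -8 + \left(U \left(-2\right) - U\right) = -8 - 3 U$)
$p{\left(z \right)} = 2 z^{2}$ ($p{\left(z \right)} = \left(z^{2} + z^{2}\right) + 0 = 2 z^{2} + 0 = 2 z^{2}$)
$Z{\left(A \right)} = A + 2 A^{2}$ ($Z{\left(A \right)} = \left(A^{2} + A^{2}\right) + A = 2 A^{2} + A = A + 2 A^{2}$)
$68 + 256 Z{\left(p{\left(t{\left(-2 \right)} \left(-4\right) \right)} \right)} = 68 + 256 \cdot 2 \left(\left(-8 - -6\right) \left(-4\right)\right)^{2} \left(1 + 2 \cdot 2 \left(\left(-8 - -6\right) \left(-4\right)\right)^{2}\right) = 68 + 256 \cdot 2 \left(\left(-8 + 6\right) \left(-4\right)\right)^{2} \left(1 + 2 \cdot 2 \left(\left(-8 + 6\right) \left(-4\right)\right)^{2}\right) = 68 + 256 \cdot 2 \left(\left(-2\right) \left(-4\right)\right)^{2} \left(1 + 2 \cdot 2 \left(\left(-2\right) \left(-4\right)\right)^{2}\right) = 68 + 256 \cdot 2 \cdot 8^{2} \left(1 + 2 \cdot 2 \cdot 8^{2}\right) = 68 + 256 \cdot 2 \cdot 64 \left(1 + 2 \cdot 2 \cdot 64\right) = 68 + 256 \cdot 128 \left(1 + 2 \cdot 128\right) = 68 + 256 \cdot 128 \left(1 + 256\right) = 68 + 256 \cdot 128 \cdot 257 = 68 + 256 \cdot 32896 = 68 + 8421376 = 8421444$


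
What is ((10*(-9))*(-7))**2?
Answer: 396900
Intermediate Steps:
((10*(-9))*(-7))**2 = (-90*(-7))**2 = 630**2 = 396900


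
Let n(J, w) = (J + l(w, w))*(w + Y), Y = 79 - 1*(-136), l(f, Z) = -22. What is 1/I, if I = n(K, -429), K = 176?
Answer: -1/32956 ≈ -3.0343e-5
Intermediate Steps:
Y = 215 (Y = 79 + 136 = 215)
n(J, w) = (-22 + J)*(215 + w) (n(J, w) = (J - 22)*(w + 215) = (-22 + J)*(215 + w))
I = -32956 (I = -4730 - 22*(-429) + 215*176 + 176*(-429) = -4730 + 9438 + 37840 - 75504 = -32956)
1/I = 1/(-32956) = -1/32956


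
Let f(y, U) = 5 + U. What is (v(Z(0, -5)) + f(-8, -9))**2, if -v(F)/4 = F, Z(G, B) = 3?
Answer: 256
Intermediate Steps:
v(F) = -4*F
(v(Z(0, -5)) + f(-8, -9))**2 = (-4*3 + (5 - 9))**2 = (-12 - 4)**2 = (-16)**2 = 256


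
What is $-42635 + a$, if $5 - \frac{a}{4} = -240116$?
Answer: $917849$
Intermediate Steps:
$a = 960484$ ($a = 20 - -960464 = 20 + 960464 = 960484$)
$-42635 + a = -42635 + 960484 = 917849$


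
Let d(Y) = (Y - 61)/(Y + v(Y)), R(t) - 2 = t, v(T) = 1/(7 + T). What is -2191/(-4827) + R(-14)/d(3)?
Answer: 766606/699915 ≈ 1.0953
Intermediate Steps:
R(t) = 2 + t
d(Y) = (-61 + Y)/(Y + 1/(7 + Y)) (d(Y) = (Y - 61)/(Y + 1/(7 + Y)) = (-61 + Y)/(Y + 1/(7 + Y)))
-2191/(-4827) + R(-14)/d(3) = -2191/(-4827) + (2 - 14)/(((-61 + 3)*(7 + 3)/(1 + 3*(7 + 3)))) = -2191*(-1/4827) - 12/(-58*10/(1 + 3*10)) = 2191/4827 - 12/(-58*10/(1 + 30)) = 2191/4827 - 12/(-58*10/31) = 2191/4827 - 12/((1/31)*(-58)*10) = 2191/4827 - 12/(-580/31) = 2191/4827 - 12*(-31/580) = 2191/4827 + 93/145 = 766606/699915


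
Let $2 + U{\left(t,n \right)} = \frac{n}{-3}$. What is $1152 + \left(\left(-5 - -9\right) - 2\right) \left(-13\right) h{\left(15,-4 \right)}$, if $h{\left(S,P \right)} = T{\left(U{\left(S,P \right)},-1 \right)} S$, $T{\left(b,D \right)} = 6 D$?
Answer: $3492$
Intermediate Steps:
$U{\left(t,n \right)} = -2 - \frac{n}{3}$ ($U{\left(t,n \right)} = -2 + \frac{n}{-3} = -2 + n \left(- \frac{1}{3}\right) = -2 - \frac{n}{3}$)
$h{\left(S,P \right)} = - 6 S$ ($h{\left(S,P \right)} = 6 \left(-1\right) S = - 6 S$)
$1152 + \left(\left(-5 - -9\right) - 2\right) \left(-13\right) h{\left(15,-4 \right)} = 1152 + \left(\left(-5 - -9\right) - 2\right) \left(-13\right) \left(\left(-6\right) 15\right) = 1152 + \left(\left(-5 + 9\right) - 2\right) \left(-13\right) \left(-90\right) = 1152 + \left(4 - 2\right) \left(-13\right) \left(-90\right) = 1152 + 2 \left(-13\right) \left(-90\right) = 1152 - -2340 = 1152 + 2340 = 3492$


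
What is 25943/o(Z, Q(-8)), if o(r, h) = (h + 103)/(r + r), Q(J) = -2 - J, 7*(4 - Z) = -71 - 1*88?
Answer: 9702682/763 ≈ 12716.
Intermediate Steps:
Z = 187/7 (Z = 4 - (-71 - 1*88)/7 = 4 - (-71 - 88)/7 = 4 - ⅐*(-159) = 4 + 159/7 = 187/7 ≈ 26.714)
o(r, h) = (103 + h)/(2*r) (o(r, h) = (103 + h)/((2*r)) = (103 + h)*(1/(2*r)) = (103 + h)/(2*r))
25943/o(Z, Q(-8)) = 25943/(((103 + (-2 - 1*(-8)))/(2*(187/7)))) = 25943/(((½)*(7/187)*(103 + (-2 + 8)))) = 25943/(((½)*(7/187)*(103 + 6))) = 25943/(((½)*(7/187)*109)) = 25943/(763/374) = 25943*(374/763) = 9702682/763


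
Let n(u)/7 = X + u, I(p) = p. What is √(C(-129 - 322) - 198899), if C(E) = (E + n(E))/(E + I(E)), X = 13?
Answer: 3*I*√17980205518/902 ≈ 445.98*I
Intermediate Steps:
n(u) = 91 + 7*u (n(u) = 7*(13 + u) = 91 + 7*u)
C(E) = (91 + 8*E)/(2*E) (C(E) = (E + (91 + 7*E))/(E + E) = (91 + 8*E)/((2*E)) = (91 + 8*E)*(1/(2*E)) = (91 + 8*E)/(2*E))
√(C(-129 - 322) - 198899) = √((4 + 91/(2*(-129 - 322))) - 198899) = √((4 + (91/2)/(-451)) - 198899) = √((4 + (91/2)*(-1/451)) - 198899) = √((4 - 91/902) - 198899) = √(3517/902 - 198899) = √(-179403381/902) = 3*I*√17980205518/902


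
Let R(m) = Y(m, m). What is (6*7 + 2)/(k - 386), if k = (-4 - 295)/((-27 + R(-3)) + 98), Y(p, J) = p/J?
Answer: -3168/28091 ≈ -0.11278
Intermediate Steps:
R(m) = 1 (R(m) = m/m = 1)
k = -299/72 (k = (-4 - 295)/((-27 + 1) + 98) = -299/(-26 + 98) = -299/72 ≈ -4.1528)
(6*7 + 2)/(k - 386) = (6*7 + 2)/(-299/72 - 386) = (42 + 2)/(-28091/72) = 44*(-72/28091) = -3168/28091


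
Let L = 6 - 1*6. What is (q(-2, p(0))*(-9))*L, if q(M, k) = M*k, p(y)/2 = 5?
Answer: 0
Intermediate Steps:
p(y) = 10 (p(y) = 2*5 = 10)
L = 0 (L = 6 - 6 = 0)
(q(-2, p(0))*(-9))*L = (-2*10*(-9))*0 = -20*(-9)*0 = 180*0 = 0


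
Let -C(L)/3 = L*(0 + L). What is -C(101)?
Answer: 30603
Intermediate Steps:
C(L) = -3*L² (C(L) = -3*L*(0 + L) = -3*L*L = -3*L²)
-C(101) = -(-3)*101² = -(-3)*10201 = -1*(-30603) = 30603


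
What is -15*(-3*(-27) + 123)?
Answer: -3060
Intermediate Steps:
-15*(-3*(-27) + 123) = -15*(81 + 123) = -15*204 = -3060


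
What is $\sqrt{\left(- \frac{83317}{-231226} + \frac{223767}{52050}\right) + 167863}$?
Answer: $\frac{\sqrt{6754284265161459055451}}{200588555} \approx 409.72$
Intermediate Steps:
$\sqrt{\left(- \frac{83317}{-231226} + \frac{223767}{52050}\right) + 167863} = \sqrt{\left(\left(-83317\right) \left(- \frac{1}{231226}\right) + 223767 \cdot \frac{1}{52050}\right) + 167863} = \sqrt{\left(\frac{83317}{231226} + \frac{74589}{17350}\right) + 167863} = \sqrt{\frac{4673116516}{1002942775} + 167863} = \sqrt{\frac{168361656156341}{1002942775}} = \frac{\sqrt{6754284265161459055451}}{200588555}$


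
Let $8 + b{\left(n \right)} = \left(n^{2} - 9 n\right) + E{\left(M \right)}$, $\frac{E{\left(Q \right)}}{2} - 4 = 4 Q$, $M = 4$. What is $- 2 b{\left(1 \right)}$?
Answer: $-48$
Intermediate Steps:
$E{\left(Q \right)} = 8 + 8 Q$ ($E{\left(Q \right)} = 8 + 2 \cdot 4 Q = 8 + 8 Q$)
$b{\left(n \right)} = 32 + n^{2} - 9 n$ ($b{\left(n \right)} = -8 + \left(\left(n^{2} - 9 n\right) + \left(8 + 8 \cdot 4\right)\right) = -8 + \left(\left(n^{2} - 9 n\right) + \left(8 + 32\right)\right) = -8 + \left(\left(n^{2} - 9 n\right) + 40\right) = -8 + \left(40 + n^{2} - 9 n\right) = 32 + n^{2} - 9 n$)
$- 2 b{\left(1 \right)} = - 2 \left(32 + 1^{2} - 9\right) = - 2 \left(32 + 1 - 9\right) = \left(-2\right) 24 = -48$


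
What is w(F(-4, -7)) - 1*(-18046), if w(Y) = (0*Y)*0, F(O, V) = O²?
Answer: 18046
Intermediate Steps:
w(Y) = 0 (w(Y) = 0*0 = 0)
w(F(-4, -7)) - 1*(-18046) = 0 - 1*(-18046) = 0 + 18046 = 18046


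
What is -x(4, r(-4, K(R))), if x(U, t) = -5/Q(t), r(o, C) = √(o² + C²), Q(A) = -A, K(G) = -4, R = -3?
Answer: -5*√2/8 ≈ -0.88388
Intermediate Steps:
r(o, C) = √(C² + o²)
x(U, t) = 5/t (x(U, t) = -5*(-1/t) = -(-5)/t = 5/t)
-x(4, r(-4, K(R))) = -5/(√((-4)² + (-4)²)) = -5/(√(16 + 16)) = -5/(√32) = -5/(4*√2) = -5*√2/8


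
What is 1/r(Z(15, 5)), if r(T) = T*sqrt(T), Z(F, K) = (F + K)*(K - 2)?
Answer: sqrt(15)/1800 ≈ 0.0021517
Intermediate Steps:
Z(F, K) = (-2 + K)*(F + K) (Z(F, K) = (F + K)*(-2 + K) = (-2 + K)*(F + K))
r(T) = T**(3/2)
1/r(Z(15, 5)) = 1/((5**2 - 2*15 - 2*5 + 15*5)**(3/2)) = 1/((25 - 30 - 10 + 75)**(3/2)) = 1/(60**(3/2)) = 1/(120*sqrt(15)) = sqrt(15)/1800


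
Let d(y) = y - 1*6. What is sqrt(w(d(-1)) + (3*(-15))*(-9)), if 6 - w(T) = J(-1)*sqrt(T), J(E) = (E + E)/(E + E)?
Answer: sqrt(411 - I*sqrt(7)) ≈ 20.273 - 0.06525*I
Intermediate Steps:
J(E) = 1 (J(E) = (2*E)/((2*E)) = (2*E)*(1/(2*E)) = 1)
d(y) = -6 + y (d(y) = y - 6 = -6 + y)
w(T) = 6 - sqrt(T)
sqrt(w(d(-1)) + (3*(-15))*(-9)) = sqrt((6 - sqrt(-6 - 1)) + (3*(-15))*(-9)) = sqrt((6 - sqrt(-7)) - 45*(-9)) = sqrt((6 - I*sqrt(7)) + 405) = sqrt(411 - I*sqrt(7))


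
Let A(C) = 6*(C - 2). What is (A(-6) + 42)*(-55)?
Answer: 330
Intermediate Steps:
A(C) = -12 + 6*C (A(C) = 6*(-2 + C) = -12 + 6*C)
(A(-6) + 42)*(-55) = ((-12 + 6*(-6)) + 42)*(-55) = ((-12 - 36) + 42)*(-55) = (-48 + 42)*(-55) = -6*(-55) = 330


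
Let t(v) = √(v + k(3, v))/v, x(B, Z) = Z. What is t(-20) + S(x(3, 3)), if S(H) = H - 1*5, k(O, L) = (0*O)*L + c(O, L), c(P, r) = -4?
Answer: -2 - I*√6/10 ≈ -2.0 - 0.24495*I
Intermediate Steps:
k(O, L) = -4 (k(O, L) = (0*O)*L - 4 = 0*L - 4 = 0 - 4 = -4)
t(v) = √(-4 + v)/v (t(v) = √(v - 4)/v = √(-4 + v)/v)
S(H) = -5 + H (S(H) = H - 5 = -5 + H)
t(-20) + S(x(3, 3)) = √(-4 - 20)/(-20) + (-5 + 3) = -I*√6/10 - 2 = -2 - I*√6/10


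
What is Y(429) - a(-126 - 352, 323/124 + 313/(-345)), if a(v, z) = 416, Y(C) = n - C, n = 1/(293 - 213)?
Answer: -67599/80 ≈ -844.99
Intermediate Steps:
n = 1/80 ≈ 0.012500
Y(C) = 1/80 - C
Y(429) - a(-126 - 352, 323/124 + 313/(-345)) = (1/80 - 1*429) - 1*416 = (1/80 - 429) - 416 = -34319/80 - 416 = -67599/80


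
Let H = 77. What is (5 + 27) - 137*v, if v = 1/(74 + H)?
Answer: 4695/151 ≈ 31.093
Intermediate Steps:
v = 1/151 (v = 1/(74 + 77) = 1/151 ≈ 0.0066225)
(5 + 27) - 137*v = (5 + 27) - 137*1/151 = 32 - 137/151 = 4695/151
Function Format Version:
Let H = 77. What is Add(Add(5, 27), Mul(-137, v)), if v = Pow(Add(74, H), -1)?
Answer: Rational(4695, 151) ≈ 31.093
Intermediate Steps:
v = Rational(1, 151) (v = Pow(Add(74, 77), -1) = Pow(151, -1) = Rational(1, 151) ≈ 0.0066225)
Add(Add(5, 27), Mul(-137, v)) = Add(Add(5, 27), Mul(-137, Rational(1, 151))) = Add(32, Rational(-137, 151)) = Rational(4695, 151)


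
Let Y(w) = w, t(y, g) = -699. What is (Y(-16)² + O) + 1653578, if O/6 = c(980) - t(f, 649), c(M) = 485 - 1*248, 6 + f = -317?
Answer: 1659450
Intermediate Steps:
f = -323 (f = -6 - 317 = -323)
c(M) = 237 (c(M) = 485 - 248 = 237)
O = 5616 (O = 6*(237 - 1*(-699)) = 6*(237 + 699) = 6*936 = 5616)
(Y(-16)² + O) + 1653578 = ((-16)² + 5616) + 1653578 = (256 + 5616) + 1653578 = 5872 + 1653578 = 1659450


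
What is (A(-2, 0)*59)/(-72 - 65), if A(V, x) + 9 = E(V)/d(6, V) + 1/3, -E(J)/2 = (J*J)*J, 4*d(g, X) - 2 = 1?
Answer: -2242/411 ≈ -5.4550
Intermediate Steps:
d(g, X) = ¾ (d(g, X) = ½ + (¼)*1 = ½ + ¼ = ¾)
E(J) = -2*J³ (E(J) = -2*J*J*J = -2*J²*J = -2*J³)
A(V, x) = -26/3 - 8*V³/3 (A(V, x) = -9 + ((-2*V³)/(¾) + 1/3) = -9 + (-2*V³*(4/3) + 1*(⅓)) = -9 + (-8*V³/3 + ⅓) = -9 + (⅓ - 8*V³/3) = -26/3 - 8*V³/3)
(A(-2, 0)*59)/(-72 - 65) = ((-26/3 - 8/3*(-2)³)*59)/(-72 - 65) = ((-26/3 - 8/3*(-8))*59)/(-137) = ((-26/3 + 64/3)*59)*(-1/137) = ((38/3)*59)*(-1/137) = (2242/3)*(-1/137) = -2242/411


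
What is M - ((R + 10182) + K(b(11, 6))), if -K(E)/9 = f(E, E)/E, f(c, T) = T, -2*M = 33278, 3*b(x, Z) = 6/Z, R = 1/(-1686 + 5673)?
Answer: -106899445/3987 ≈ -26812.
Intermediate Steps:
R = 1/3987 ≈ 0.00025081
b(x, Z) = 2/Z (b(x, Z) = (6/Z)/3 = 2/Z)
M = -16639 (M = -½*33278 = -16639)
K(E) = -9 (K(E) = -9*E/E = -9*1 = -9)
M - ((R + 10182) + K(b(11, 6))) = -16639 - ((1/3987 + 10182) - 9) = -16639 - (40595635/3987 - 9) = -16639 - 1*40559752/3987 = -16639 - 40559752/3987 = -106899445/3987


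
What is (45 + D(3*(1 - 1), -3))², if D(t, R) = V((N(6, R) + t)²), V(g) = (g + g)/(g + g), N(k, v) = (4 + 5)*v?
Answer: 2116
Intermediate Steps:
N(k, v) = 9*v
V(g) = 1 (V(g) = (2*g)/((2*g)) = (2*g)*(1/(2*g)) = 1)
D(t, R) = 1
(45 + D(3*(1 - 1), -3))² = (45 + 1)² = 46² = 2116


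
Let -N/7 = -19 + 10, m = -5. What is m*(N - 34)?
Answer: -145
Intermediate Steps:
N = 63 (N = -7*(-19 + 10) = -7*(-9) = 63)
m*(N - 34) = -5*(63 - 34) = -5*29 = -145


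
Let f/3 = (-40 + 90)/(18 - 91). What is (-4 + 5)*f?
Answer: -150/73 ≈ -2.0548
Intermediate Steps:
f = -150/73 (f = 3*((-40 + 90)/(18 - 91)) = 3*(50/(-73)) = 3*(50*(-1/73)) = 3*(-50/73) = -150/73 ≈ -2.0548)
(-4 + 5)*f = (-4 + 5)*(-150/73) = 1*(-150/73) = -150/73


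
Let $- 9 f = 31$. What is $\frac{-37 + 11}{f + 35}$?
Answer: $- \frac{117}{142} \approx -0.82394$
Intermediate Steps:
$f = - \frac{31}{9}$ ($f = \left(- \frac{1}{9}\right) 31 = - \frac{31}{9} \approx -3.4444$)
$\frac{-37 + 11}{f + 35} = \frac{-37 + 11}{- \frac{31}{9} + 35} = \frac{1}{\frac{284}{9}} \left(-26\right) = \frac{9}{284} \left(-26\right) = - \frac{117}{142}$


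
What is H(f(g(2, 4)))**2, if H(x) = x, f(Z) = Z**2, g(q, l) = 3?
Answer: 81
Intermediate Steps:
H(f(g(2, 4)))**2 = (3**2)**2 = 9**2 = 81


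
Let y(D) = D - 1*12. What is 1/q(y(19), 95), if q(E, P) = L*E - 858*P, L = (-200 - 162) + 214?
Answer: -1/82546 ≈ -1.2114e-5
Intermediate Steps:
y(D) = -12 + D (y(D) = D - 12 = -12 + D)
L = -148 (L = -362 + 214 = -148)
q(E, P) = -858*P - 148*E (q(E, P) = -148*E - 858*P = -858*P - 148*E)
1/q(y(19), 95) = 1/(-858*95 - 148*(-12 + 19)) = 1/(-81510 - 148*7) = 1/(-81510 - 1036) = 1/(-82546) = -1/82546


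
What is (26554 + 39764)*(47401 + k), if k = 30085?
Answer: 5138716548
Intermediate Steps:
(26554 + 39764)*(47401 + k) = (26554 + 39764)*(47401 + 30085) = 66318*77486 = 5138716548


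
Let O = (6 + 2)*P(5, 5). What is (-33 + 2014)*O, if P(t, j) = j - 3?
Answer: 31696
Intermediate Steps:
P(t, j) = -3 + j
O = 16 (O = (6 + 2)*(-3 + 5) = 8*2 = 16)
(-33 + 2014)*O = (-33 + 2014)*16 = 1981*16 = 31696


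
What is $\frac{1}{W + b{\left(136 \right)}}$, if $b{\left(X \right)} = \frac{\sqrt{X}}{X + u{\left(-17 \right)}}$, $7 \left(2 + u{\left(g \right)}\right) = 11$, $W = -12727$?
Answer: $- \frac{11461948927}{145876223987265} - \frac{13286 \sqrt{34}}{145876223987265} \approx -7.8574 \cdot 10^{-5}$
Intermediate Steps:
$u{\left(g \right)} = - \frac{3}{7}$ ($u{\left(g \right)} = -2 + \frac{1}{7} \cdot 11 = -2 + \frac{11}{7} = - \frac{3}{7}$)
$b{\left(X \right)} = \frac{\sqrt{X}}{- \frac{3}{7} + X}$ ($b{\left(X \right)} = \frac{\sqrt{X}}{X - \frac{3}{7}} = \frac{\sqrt{X}}{- \frac{3}{7} + X}$)
$\frac{1}{W + b{\left(136 \right)}} = \frac{1}{-12727 + \frac{7 \sqrt{136}}{-3 + 7 \cdot 136}} = \frac{1}{-12727 + \frac{7 \cdot 2 \sqrt{34}}{-3 + 952}} = \frac{1}{-12727 + \frac{7 \cdot 2 \sqrt{34}}{949}} = \frac{1}{-12727 + 7 \cdot 2 \sqrt{34} \cdot \frac{1}{949}} = \frac{1}{-12727 + \frac{14 \sqrt{34}}{949}}$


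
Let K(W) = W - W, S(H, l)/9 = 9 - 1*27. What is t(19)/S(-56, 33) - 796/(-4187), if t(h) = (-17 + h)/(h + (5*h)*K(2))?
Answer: 1220857/6443793 ≈ 0.18946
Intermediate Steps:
S(H, l) = -162 (S(H, l) = 9*(9 - 1*27) = 9*(9 - 27) = 9*(-18) = -162)
K(W) = 0
t(h) = (-17 + h)/h (t(h) = (-17 + h)/(h + (5*h)*0) = (-17 + h)/(h + 0) = (-17 + h)/h)
t(19)/S(-56, 33) - 796/(-4187) = ((-17 + 19)/19)/(-162) - 796/(-4187) = ((1/19)*2)*(-1/162) - 796*(-1/4187) = (2/19)*(-1/162) + 796/4187 = -1/1539 + 796/4187 = 1220857/6443793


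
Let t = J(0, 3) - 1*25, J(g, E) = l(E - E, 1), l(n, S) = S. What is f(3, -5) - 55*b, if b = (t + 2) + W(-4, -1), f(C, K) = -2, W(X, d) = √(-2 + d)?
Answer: 1208 - 55*I*√3 ≈ 1208.0 - 95.263*I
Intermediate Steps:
J(g, E) = 1
t = -24 (t = 1 - 1*25 = 1 - 25 = -24)
b = -22 + I*√3 (b = (-24 + 2) + √(-2 - 1) = -22 + √(-3) = -22 + I*√3 ≈ -22.0 + 1.732*I)
f(3, -5) - 55*b = -2 - 55*(-22 + I*√3) = -2 + (1210 - 55*I*√3) = 1208 - 55*I*√3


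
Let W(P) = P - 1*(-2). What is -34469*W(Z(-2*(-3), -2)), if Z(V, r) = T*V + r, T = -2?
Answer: 413628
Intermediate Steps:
Z(V, r) = r - 2*V (Z(V, r) = -2*V + r = r - 2*V)
W(P) = 2 + P (W(P) = P + 2 = 2 + P)
-34469*W(Z(-2*(-3), -2)) = -34469*(2 + (-2 - (-4)*(-3))) = -34469*(2 + (-2 - 2*6)) = -34469*(2 + (-2 - 12)) = -34469*(2 - 14) = -34469*(-12) = 413628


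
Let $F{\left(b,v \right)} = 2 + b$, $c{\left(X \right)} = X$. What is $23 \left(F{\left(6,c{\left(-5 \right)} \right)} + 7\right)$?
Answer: $345$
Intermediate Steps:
$23 \left(F{\left(6,c{\left(-5 \right)} \right)} + 7\right) = 23 \left(\left(2 + 6\right) + 7\right) = 23 \left(8 + 7\right) = 23 \cdot 15 = 345$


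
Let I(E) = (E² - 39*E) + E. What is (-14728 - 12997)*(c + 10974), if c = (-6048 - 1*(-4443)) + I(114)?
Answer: -499964925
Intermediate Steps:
I(E) = E² - 38*E
c = 7059 (c = (-6048 - 1*(-4443)) + 114*(-38 + 114) = (-6048 + 4443) + 114*76 = -1605 + 8664 = 7059)
(-14728 - 12997)*(c + 10974) = (-14728 - 12997)*(7059 + 10974) = -27725*18033 = -499964925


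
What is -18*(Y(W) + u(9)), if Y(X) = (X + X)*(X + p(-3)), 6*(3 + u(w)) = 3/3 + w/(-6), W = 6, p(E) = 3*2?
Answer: -5073/2 ≈ -2536.5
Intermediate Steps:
p(E) = 6
u(w) = -17/6 - w/36 (u(w) = -3 + (3/3 + w/(-6))/6 = -3 + (3*(⅓) + w*(-⅙))/6 = -3 + (1 - w/6)/6 = -3 + (⅙ - w/36) = -17/6 - w/36)
Y(X) = 2*X*(6 + X) (Y(X) = (X + X)*(X + 6) = (2*X)*(6 + X) = 2*X*(6 + X))
-18*(Y(W) + u(9)) = -18*(2*6*(6 + 6) + (-17/6 - 1/36*9)) = -18*(2*6*12 + (-17/6 - ¼)) = -18*(144 - 37/12) = -18*1691/12 = -5073/2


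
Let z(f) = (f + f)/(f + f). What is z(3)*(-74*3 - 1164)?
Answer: -1386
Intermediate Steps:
z(f) = 1 (z(f) = (2*f)/((2*f)) = (2*f)*(1/(2*f)) = 1)
z(3)*(-74*3 - 1164) = 1*(-74*3 - 1164) = 1*(-222 - 1164) = 1*(-1386) = -1386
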